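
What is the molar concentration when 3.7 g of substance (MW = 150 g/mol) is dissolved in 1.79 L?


C = (mass / MW) / volume
C = (3.7 / 150) / 1.79
C = 0.0138 M

0.0138 M


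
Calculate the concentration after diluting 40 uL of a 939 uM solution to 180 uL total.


C2 = C1 * V1 / V2
C2 = 939 * 40 / 180
C2 = 208.6667 uM

208.6667 uM


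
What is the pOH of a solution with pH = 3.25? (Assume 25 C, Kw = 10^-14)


pOH = 14 - pH
pOH = 14 - 3.25
pOH = 10.75

10.75


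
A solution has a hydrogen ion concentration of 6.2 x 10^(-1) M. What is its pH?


pH = -log10([H+])
pH = -log10(6.2 x 10^(-1))
pH = 0.2076

0.2076


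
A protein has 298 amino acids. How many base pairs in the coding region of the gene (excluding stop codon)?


Each amino acid = 1 codon = 3 bp
bp = 298 * 3 = 894 bp

894 bp


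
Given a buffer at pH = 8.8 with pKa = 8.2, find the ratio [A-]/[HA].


[A-]/[HA] = 10^(pH - pKa)
= 10^(8.8 - 8.2)
= 3.9811

3.9811


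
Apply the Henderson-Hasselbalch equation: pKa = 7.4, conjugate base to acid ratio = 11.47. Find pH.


pH = pKa + log10([A-]/[HA])
pH = 7.4 + log10(11.47)
pH = 8.4596

8.4596


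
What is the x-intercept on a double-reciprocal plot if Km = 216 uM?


x-intercept = -1/Km
= -1/216
= -0.0046 1/uM

-0.0046 1/uM


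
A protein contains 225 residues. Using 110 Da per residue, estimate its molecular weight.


MW = n_residues * 110 Da
MW = 225 * 110
MW = 24750 Da

24750 Da


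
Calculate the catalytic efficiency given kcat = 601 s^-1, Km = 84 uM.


Catalytic efficiency = kcat / Km
= 601 / 84
= 7.1548 uM^-1*s^-1

7.1548 uM^-1*s^-1


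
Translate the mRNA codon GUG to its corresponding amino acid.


Standard genetic code lookup.
Codon GUG -> Val

Val


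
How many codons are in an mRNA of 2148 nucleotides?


codons = nucleotides / 3
codons = 2148 / 3 = 716

716


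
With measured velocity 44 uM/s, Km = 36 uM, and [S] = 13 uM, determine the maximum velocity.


Vmax = v * (Km + [S]) / [S]
Vmax = 44 * (36 + 13) / 13
Vmax = 165.8462 uM/s

165.8462 uM/s


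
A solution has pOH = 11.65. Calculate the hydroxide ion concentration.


[OH-] = 10^(-pOH)
[OH-] = 10^(-11.65)
[OH-] = 2.239e-12 M

2.239e-12 M


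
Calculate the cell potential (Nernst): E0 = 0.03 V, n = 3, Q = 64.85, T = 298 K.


E = E0 - (RT/nF) * ln(Q)
E = 0.03 - (8.314 * 298 / (3 * 96485)) * ln(64.85)
E = -0.0057 V

-0.0057 V


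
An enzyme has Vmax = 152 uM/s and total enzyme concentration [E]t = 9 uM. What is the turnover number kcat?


kcat = Vmax / [E]t
kcat = 152 / 9
kcat = 16.8889 s^-1

16.8889 s^-1


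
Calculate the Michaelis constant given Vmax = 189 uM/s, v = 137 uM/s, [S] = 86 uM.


Km = [S] * (Vmax - v) / v
Km = 86 * (189 - 137) / 137
Km = 32.6423 uM

32.6423 uM


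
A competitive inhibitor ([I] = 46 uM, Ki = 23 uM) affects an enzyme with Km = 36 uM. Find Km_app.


Km_app = Km * (1 + [I]/Ki)
Km_app = 36 * (1 + 46/23)
Km_app = 108.0 uM

108.0 uM


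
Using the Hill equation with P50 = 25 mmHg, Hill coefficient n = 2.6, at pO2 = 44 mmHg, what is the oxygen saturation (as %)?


Y = pO2^n / (P50^n + pO2^n)
Y = 44^2.6 / (25^2.6 + 44^2.6)
Y = 81.3%

81.3%


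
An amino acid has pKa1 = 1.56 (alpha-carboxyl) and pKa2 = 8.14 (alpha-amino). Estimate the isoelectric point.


pI = (pKa1 + pKa2) / 2
pI = (1.56 + 8.14) / 2
pI = 4.85

4.85


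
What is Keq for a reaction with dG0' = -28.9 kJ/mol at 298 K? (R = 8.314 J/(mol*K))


Keq = exp(-dG0 * 1000 / (R * T))
Keq = exp(-(-28.9) * 1000 / (8.314 * 298))
Keq = 116383.479

116383.479


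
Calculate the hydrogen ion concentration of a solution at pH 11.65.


[H+] = 10^(-pH)
[H+] = 10^(-11.65)
[H+] = 2.239e-12 M

2.239e-12 M


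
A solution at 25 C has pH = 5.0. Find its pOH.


pOH = 14 - pH
pOH = 14 - 5.0
pOH = 9.0

9.0


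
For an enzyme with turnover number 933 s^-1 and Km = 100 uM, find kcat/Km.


Catalytic efficiency = kcat / Km
= 933 / 100
= 9.33 uM^-1*s^-1

9.33 uM^-1*s^-1


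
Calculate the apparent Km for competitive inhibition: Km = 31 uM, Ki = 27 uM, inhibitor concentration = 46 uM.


Km_app = Km * (1 + [I]/Ki)
Km_app = 31 * (1 + 46/27)
Km_app = 83.8148 uM

83.8148 uM


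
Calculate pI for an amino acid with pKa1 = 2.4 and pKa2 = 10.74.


pI = (pKa1 + pKa2) / 2
pI = (2.4 + 10.74) / 2
pI = 6.57

6.57


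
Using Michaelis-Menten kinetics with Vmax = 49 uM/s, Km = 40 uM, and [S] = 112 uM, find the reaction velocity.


v = Vmax * [S] / (Km + [S])
v = 49 * 112 / (40 + 112)
v = 36.1053 uM/s

36.1053 uM/s


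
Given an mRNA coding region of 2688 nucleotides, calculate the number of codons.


codons = nucleotides / 3
codons = 2688 / 3 = 896

896


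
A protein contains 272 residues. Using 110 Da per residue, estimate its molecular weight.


MW = n_residues * 110 Da
MW = 272 * 110
MW = 29920 Da

29920 Da


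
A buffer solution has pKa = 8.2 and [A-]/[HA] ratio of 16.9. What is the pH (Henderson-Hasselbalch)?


pH = pKa + log10([A-]/[HA])
pH = 8.2 + log10(16.9)
pH = 9.4279

9.4279


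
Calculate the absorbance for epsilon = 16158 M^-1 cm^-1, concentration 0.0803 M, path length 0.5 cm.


A = epsilon * c * l
A = 16158 * 0.0803 * 0.5
A = 648.7437

648.7437


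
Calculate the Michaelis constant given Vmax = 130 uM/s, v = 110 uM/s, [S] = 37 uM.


Km = [S] * (Vmax - v) / v
Km = 37 * (130 - 110) / 110
Km = 6.7273 uM

6.7273 uM


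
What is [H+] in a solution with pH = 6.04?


[H+] = 10^(-pH)
[H+] = 10^(-6.04)
[H+] = 9.120e-07 M

9.120e-07 M


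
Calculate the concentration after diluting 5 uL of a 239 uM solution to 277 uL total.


C2 = C1 * V1 / V2
C2 = 239 * 5 / 277
C2 = 4.3141 uM

4.3141 uM


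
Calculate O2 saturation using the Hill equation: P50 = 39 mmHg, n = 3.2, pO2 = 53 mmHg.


Y = pO2^n / (P50^n + pO2^n)
Y = 53^3.2 / (39^3.2 + 53^3.2)
Y = 72.74%

72.74%


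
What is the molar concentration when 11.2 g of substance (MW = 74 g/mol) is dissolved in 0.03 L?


C = (mass / MW) / volume
C = (11.2 / 74) / 0.03
C = 5.045 M

5.045 M


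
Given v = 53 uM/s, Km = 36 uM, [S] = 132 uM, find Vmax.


Vmax = v * (Km + [S]) / [S]
Vmax = 53 * (36 + 132) / 132
Vmax = 67.4545 uM/s

67.4545 uM/s


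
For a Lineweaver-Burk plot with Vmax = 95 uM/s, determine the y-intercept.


y-intercept = 1/Vmax
= 1/95
= 0.0105 s/uM

0.0105 s/uM


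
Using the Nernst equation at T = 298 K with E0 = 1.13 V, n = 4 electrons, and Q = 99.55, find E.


E = E0 - (RT/nF) * ln(Q)
E = 1.13 - (8.314 * 298 / (4 * 96485)) * ln(99.55)
E = 1.1005 V

1.1005 V


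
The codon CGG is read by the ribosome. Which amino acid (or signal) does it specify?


Standard genetic code lookup.
Codon CGG -> Arg

Arg


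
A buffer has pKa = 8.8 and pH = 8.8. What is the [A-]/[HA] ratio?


[A-]/[HA] = 10^(pH - pKa)
= 10^(8.8 - 8.8)
= 1.0

1.0


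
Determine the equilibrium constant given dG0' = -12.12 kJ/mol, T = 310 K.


Keq = exp(-dG0 * 1000 / (R * T))
Keq = exp(-(-12.12) * 1000 / (8.314 * 310))
Keq = 110.2249

110.2249


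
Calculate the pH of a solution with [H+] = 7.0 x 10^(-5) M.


pH = -log10([H+])
pH = -log10(7.0 x 10^(-5))
pH = 4.1549

4.1549


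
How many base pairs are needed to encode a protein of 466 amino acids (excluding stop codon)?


Each amino acid = 1 codon = 3 bp
bp = 466 * 3 = 1398 bp

1398 bp


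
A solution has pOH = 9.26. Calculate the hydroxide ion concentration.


[OH-] = 10^(-pOH)
[OH-] = 10^(-9.26)
[OH-] = 5.495e-10 M

5.495e-10 M


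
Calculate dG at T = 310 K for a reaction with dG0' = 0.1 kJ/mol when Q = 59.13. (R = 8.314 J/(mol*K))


dG = dG0' + RT * ln(Q) / 1000
dG = 0.1 + 8.314 * 310 * ln(59.13) / 1000
dG = 10.6149 kJ/mol

10.6149 kJ/mol


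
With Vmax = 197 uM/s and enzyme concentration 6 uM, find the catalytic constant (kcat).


kcat = Vmax / [E]t
kcat = 197 / 6
kcat = 32.8333 s^-1

32.8333 s^-1


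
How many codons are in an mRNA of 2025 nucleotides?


codons = nucleotides / 3
codons = 2025 / 3 = 675

675


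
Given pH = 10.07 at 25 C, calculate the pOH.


pOH = 14 - pH
pOH = 14 - 10.07
pOH = 3.93

3.93


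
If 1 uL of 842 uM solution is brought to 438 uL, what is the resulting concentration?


C2 = C1 * V1 / V2
C2 = 842 * 1 / 438
C2 = 1.9224 uM

1.9224 uM


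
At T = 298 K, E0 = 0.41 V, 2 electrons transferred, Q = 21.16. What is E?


E = E0 - (RT/nF) * ln(Q)
E = 0.41 - (8.314 * 298 / (2 * 96485)) * ln(21.16)
E = 0.3708 V

0.3708 V


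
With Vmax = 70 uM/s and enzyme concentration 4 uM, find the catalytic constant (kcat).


kcat = Vmax / [E]t
kcat = 70 / 4
kcat = 17.5 s^-1

17.5 s^-1


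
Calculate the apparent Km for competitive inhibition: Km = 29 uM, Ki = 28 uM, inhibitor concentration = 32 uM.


Km_app = Km * (1 + [I]/Ki)
Km_app = 29 * (1 + 32/28)
Km_app = 62.1429 uM

62.1429 uM


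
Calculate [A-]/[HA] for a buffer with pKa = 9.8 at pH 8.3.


[A-]/[HA] = 10^(pH - pKa)
= 10^(8.3 - 9.8)
= 0.0316

0.0316


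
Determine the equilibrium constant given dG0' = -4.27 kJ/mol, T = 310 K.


Keq = exp(-dG0 * 1000 / (R * T))
Keq = exp(-(-4.27) * 1000 / (8.314 * 310))
Keq = 5.2422

5.2422


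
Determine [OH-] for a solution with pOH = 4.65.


[OH-] = 10^(-pOH)
[OH-] = 10^(-4.65)
[OH-] = 2.239e-05 M

2.239e-05 M


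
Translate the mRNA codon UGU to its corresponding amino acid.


Standard genetic code lookup.
Codon UGU -> Cys

Cys


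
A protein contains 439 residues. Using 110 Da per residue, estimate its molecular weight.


MW = n_residues * 110 Da
MW = 439 * 110
MW = 48290 Da

48290 Da


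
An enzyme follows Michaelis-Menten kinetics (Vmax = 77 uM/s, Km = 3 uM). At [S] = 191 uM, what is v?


v = Vmax * [S] / (Km + [S])
v = 77 * 191 / (3 + 191)
v = 75.8093 uM/s

75.8093 uM/s


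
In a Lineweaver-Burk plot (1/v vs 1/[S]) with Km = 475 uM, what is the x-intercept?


x-intercept = -1/Km
= -1/475
= -0.0021 1/uM

-0.0021 1/uM


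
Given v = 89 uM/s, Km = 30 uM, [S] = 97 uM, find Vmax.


Vmax = v * (Km + [S]) / [S]
Vmax = 89 * (30 + 97) / 97
Vmax = 116.5258 uM/s

116.5258 uM/s


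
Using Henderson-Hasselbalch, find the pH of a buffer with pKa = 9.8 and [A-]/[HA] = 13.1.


pH = pKa + log10([A-]/[HA])
pH = 9.8 + log10(13.1)
pH = 10.9173

10.9173


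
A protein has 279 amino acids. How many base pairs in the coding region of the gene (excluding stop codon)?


Each amino acid = 1 codon = 3 bp
bp = 279 * 3 = 837 bp

837 bp


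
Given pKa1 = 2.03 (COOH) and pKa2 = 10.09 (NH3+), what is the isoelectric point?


pI = (pKa1 + pKa2) / 2
pI = (2.03 + 10.09) / 2
pI = 6.06

6.06


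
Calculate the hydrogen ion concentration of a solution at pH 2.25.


[H+] = 10^(-pH)
[H+] = 10^(-2.25)
[H+] = 0.0056 M

0.0056 M


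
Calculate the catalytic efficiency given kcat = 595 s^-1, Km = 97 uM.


Catalytic efficiency = kcat / Km
= 595 / 97
= 6.134 uM^-1*s^-1

6.134 uM^-1*s^-1


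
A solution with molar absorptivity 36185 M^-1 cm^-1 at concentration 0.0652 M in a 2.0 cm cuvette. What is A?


A = epsilon * c * l
A = 36185 * 0.0652 * 2.0
A = 4718.524

4718.524


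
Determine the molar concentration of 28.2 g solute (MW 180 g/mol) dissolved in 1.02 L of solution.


C = (mass / MW) / volume
C = (28.2 / 180) / 1.02
C = 0.1536 M

0.1536 M


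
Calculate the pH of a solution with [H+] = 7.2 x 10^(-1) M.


pH = -log10([H+])
pH = -log10(7.2 x 10^(-1))
pH = 0.1427

0.1427


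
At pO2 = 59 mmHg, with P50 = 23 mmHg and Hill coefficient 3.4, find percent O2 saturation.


Y = pO2^n / (P50^n + pO2^n)
Y = 59^3.4 / (23^3.4 + 59^3.4)
Y = 96.09%

96.09%


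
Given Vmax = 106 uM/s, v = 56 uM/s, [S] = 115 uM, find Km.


Km = [S] * (Vmax - v) / v
Km = 115 * (106 - 56) / 56
Km = 102.6786 uM

102.6786 uM


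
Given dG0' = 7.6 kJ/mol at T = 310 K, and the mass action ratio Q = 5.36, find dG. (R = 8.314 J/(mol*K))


dG = dG0' + RT * ln(Q) / 1000
dG = 7.6 + 8.314 * 310 * ln(5.36) / 1000
dG = 11.9273 kJ/mol

11.9273 kJ/mol


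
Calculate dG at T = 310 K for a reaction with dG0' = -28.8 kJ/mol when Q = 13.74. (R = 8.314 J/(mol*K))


dG = dG0' + RT * ln(Q) / 1000
dG = -28.8 + 8.314 * 310 * ln(13.74) / 1000
dG = -22.0466 kJ/mol

-22.0466 kJ/mol


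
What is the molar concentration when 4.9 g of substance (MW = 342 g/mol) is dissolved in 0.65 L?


C = (mass / MW) / volume
C = (4.9 / 342) / 0.65
C = 0.022 M

0.022 M


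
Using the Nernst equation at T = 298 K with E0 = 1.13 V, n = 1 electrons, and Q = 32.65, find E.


E = E0 - (RT/nF) * ln(Q)
E = 1.13 - (8.314 * 298 / (1 * 96485)) * ln(32.65)
E = 1.0405 V

1.0405 V


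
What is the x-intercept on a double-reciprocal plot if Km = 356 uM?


x-intercept = -1/Km
= -1/356
= -0.0028 1/uM

-0.0028 1/uM


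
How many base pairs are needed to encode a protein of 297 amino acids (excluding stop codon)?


Each amino acid = 1 codon = 3 bp
bp = 297 * 3 = 891 bp

891 bp


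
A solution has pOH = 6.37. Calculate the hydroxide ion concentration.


[OH-] = 10^(-pOH)
[OH-] = 10^(-6.37)
[OH-] = 4.266e-07 M

4.266e-07 M


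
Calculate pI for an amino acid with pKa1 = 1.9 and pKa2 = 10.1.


pI = (pKa1 + pKa2) / 2
pI = (1.9 + 10.1) / 2
pI = 6.0

6.0


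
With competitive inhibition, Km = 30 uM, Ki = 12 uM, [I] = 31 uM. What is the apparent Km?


Km_app = Km * (1 + [I]/Ki)
Km_app = 30 * (1 + 31/12)
Km_app = 107.5 uM

107.5 uM


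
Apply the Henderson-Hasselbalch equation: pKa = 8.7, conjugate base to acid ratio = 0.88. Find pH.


pH = pKa + log10([A-]/[HA])
pH = 8.7 + log10(0.88)
pH = 8.6445

8.6445


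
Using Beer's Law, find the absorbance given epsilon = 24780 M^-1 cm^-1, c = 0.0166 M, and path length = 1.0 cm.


A = epsilon * c * l
A = 24780 * 0.0166 * 1.0
A = 411.348

411.348


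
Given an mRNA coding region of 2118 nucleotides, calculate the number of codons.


codons = nucleotides / 3
codons = 2118 / 3 = 706

706


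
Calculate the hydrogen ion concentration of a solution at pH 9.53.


[H+] = 10^(-pH)
[H+] = 10^(-9.53)
[H+] = 2.951e-10 M

2.951e-10 M


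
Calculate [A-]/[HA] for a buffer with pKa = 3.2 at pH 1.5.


[A-]/[HA] = 10^(pH - pKa)
= 10^(1.5 - 3.2)
= 0.02

0.02


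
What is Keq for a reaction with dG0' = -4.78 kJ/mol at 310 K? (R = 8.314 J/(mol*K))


Keq = exp(-dG0 * 1000 / (R * T))
Keq = exp(-(-4.78) * 1000 / (8.314 * 310))
Keq = 6.3893

6.3893


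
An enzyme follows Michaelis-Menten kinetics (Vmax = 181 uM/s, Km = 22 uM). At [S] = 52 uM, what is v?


v = Vmax * [S] / (Km + [S])
v = 181 * 52 / (22 + 52)
v = 127.1892 uM/s

127.1892 uM/s


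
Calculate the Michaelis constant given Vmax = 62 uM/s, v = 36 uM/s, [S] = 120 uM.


Km = [S] * (Vmax - v) / v
Km = 120 * (62 - 36) / 36
Km = 86.6667 uM

86.6667 uM


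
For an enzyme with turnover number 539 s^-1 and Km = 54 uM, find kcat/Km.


Catalytic efficiency = kcat / Km
= 539 / 54
= 9.9815 uM^-1*s^-1

9.9815 uM^-1*s^-1


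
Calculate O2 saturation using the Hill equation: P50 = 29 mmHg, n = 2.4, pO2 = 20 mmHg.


Y = pO2^n / (P50^n + pO2^n)
Y = 20^2.4 / (29^2.4 + 20^2.4)
Y = 29.07%

29.07%


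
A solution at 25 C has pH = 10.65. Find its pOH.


pOH = 14 - pH
pOH = 14 - 10.65
pOH = 3.35

3.35


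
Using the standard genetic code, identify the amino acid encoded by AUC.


Standard genetic code lookup.
Codon AUC -> Ile

Ile


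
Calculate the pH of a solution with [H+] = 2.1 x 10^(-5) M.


pH = -log10([H+])
pH = -log10(2.1 x 10^(-5))
pH = 4.6778

4.6778


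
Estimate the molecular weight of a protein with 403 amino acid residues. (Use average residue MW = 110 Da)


MW = n_residues * 110 Da
MW = 403 * 110
MW = 44330 Da

44330 Da


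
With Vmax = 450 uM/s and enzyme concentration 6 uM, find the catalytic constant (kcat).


kcat = Vmax / [E]t
kcat = 450 / 6
kcat = 75.0 s^-1

75.0 s^-1


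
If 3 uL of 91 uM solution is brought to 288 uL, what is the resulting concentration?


C2 = C1 * V1 / V2
C2 = 91 * 3 / 288
C2 = 0.9479 uM

0.9479 uM


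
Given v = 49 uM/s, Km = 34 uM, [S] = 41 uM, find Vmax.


Vmax = v * (Km + [S]) / [S]
Vmax = 49 * (34 + 41) / 41
Vmax = 89.6341 uM/s

89.6341 uM/s


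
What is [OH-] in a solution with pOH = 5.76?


[OH-] = 10^(-pOH)
[OH-] = 10^(-5.76)
[OH-] = 1.738e-06 M

1.738e-06 M


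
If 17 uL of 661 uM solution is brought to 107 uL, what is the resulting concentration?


C2 = C1 * V1 / V2
C2 = 661 * 17 / 107
C2 = 105.0187 uM

105.0187 uM


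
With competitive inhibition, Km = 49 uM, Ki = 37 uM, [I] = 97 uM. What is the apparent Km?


Km_app = Km * (1 + [I]/Ki)
Km_app = 49 * (1 + 97/37)
Km_app = 177.4595 uM

177.4595 uM


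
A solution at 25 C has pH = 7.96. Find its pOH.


pOH = 14 - pH
pOH = 14 - 7.96
pOH = 6.04

6.04


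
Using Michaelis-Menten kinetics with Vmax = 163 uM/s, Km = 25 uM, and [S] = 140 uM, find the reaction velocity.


v = Vmax * [S] / (Km + [S])
v = 163 * 140 / (25 + 140)
v = 138.303 uM/s

138.303 uM/s


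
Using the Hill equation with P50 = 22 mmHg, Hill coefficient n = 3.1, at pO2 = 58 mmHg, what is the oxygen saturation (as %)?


Y = pO2^n / (P50^n + pO2^n)
Y = 58^3.1 / (22^3.1 + 58^3.1)
Y = 95.28%

95.28%


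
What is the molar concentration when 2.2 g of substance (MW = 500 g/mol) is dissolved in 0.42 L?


C = (mass / MW) / volume
C = (2.2 / 500) / 0.42
C = 0.0105 M

0.0105 M


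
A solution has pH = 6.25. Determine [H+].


[H+] = 10^(-pH)
[H+] = 10^(-6.25)
[H+] = 5.623e-07 M

5.623e-07 M


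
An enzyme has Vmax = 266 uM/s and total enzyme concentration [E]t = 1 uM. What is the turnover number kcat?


kcat = Vmax / [E]t
kcat = 266 / 1
kcat = 266.0 s^-1

266.0 s^-1


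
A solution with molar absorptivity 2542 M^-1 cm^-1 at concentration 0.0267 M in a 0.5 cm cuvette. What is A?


A = epsilon * c * l
A = 2542 * 0.0267 * 0.5
A = 33.9357

33.9357


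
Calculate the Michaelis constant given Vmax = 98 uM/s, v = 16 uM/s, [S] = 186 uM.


Km = [S] * (Vmax - v) / v
Km = 186 * (98 - 16) / 16
Km = 953.25 uM

953.25 uM


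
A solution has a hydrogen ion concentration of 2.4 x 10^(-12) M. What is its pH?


pH = -log10([H+])
pH = -log10(2.4 x 10^(-12))
pH = 11.6198

11.6198


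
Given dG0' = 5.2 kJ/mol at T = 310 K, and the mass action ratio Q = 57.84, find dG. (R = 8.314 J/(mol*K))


dG = dG0' + RT * ln(Q) / 1000
dG = 5.2 + 8.314 * 310 * ln(57.84) / 1000
dG = 15.658 kJ/mol

15.658 kJ/mol


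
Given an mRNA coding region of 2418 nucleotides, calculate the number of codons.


codons = nucleotides / 3
codons = 2418 / 3 = 806

806


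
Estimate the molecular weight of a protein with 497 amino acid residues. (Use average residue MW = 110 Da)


MW = n_residues * 110 Da
MW = 497 * 110
MW = 54670 Da

54670 Da


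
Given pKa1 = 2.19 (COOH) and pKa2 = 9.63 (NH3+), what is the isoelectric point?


pI = (pKa1 + pKa2) / 2
pI = (2.19 + 9.63) / 2
pI = 5.91

5.91


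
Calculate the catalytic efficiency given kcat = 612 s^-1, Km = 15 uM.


Catalytic efficiency = kcat / Km
= 612 / 15
= 40.8 uM^-1*s^-1

40.8 uM^-1*s^-1


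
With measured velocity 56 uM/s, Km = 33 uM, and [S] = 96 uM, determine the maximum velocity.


Vmax = v * (Km + [S]) / [S]
Vmax = 56 * (33 + 96) / 96
Vmax = 75.25 uM/s

75.25 uM/s


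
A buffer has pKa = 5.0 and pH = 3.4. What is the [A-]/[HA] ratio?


[A-]/[HA] = 10^(pH - pKa)
= 10^(3.4 - 5.0)
= 0.0251

0.0251


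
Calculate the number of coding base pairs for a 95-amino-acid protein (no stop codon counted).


Each amino acid = 1 codon = 3 bp
bp = 95 * 3 = 285 bp

285 bp


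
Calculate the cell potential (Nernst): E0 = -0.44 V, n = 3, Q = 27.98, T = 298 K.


E = E0 - (RT/nF) * ln(Q)
E = -0.44 - (8.314 * 298 / (3 * 96485)) * ln(27.98)
E = -0.4685 V

-0.4685 V


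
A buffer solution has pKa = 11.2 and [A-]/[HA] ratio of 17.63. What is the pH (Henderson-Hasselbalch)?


pH = pKa + log10([A-]/[HA])
pH = 11.2 + log10(17.63)
pH = 12.4463

12.4463


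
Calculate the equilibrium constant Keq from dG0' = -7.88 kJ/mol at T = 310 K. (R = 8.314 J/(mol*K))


Keq = exp(-dG0 * 1000 / (R * T))
Keq = exp(-(-7.88) * 1000 / (8.314 * 310))
Keq = 21.2725

21.2725


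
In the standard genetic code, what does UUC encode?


Standard genetic code lookup.
Codon UUC -> Phe

Phe


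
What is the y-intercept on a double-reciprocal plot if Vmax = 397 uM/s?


y-intercept = 1/Vmax
= 1/397
= 0.0025 s/uM

0.0025 s/uM


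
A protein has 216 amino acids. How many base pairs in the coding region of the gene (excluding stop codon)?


Each amino acid = 1 codon = 3 bp
bp = 216 * 3 = 648 bp

648 bp


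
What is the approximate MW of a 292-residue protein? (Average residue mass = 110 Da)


MW = n_residues * 110 Da
MW = 292 * 110
MW = 32120 Da

32120 Da


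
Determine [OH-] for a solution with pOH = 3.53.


[OH-] = 10^(-pOH)
[OH-] = 10^(-3.53)
[OH-] = 2.951e-04 M

2.951e-04 M


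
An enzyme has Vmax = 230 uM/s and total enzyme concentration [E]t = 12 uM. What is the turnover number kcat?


kcat = Vmax / [E]t
kcat = 230 / 12
kcat = 19.1667 s^-1

19.1667 s^-1


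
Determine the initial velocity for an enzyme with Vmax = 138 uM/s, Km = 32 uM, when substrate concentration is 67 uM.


v = Vmax * [S] / (Km + [S])
v = 138 * 67 / (32 + 67)
v = 93.3939 uM/s

93.3939 uM/s


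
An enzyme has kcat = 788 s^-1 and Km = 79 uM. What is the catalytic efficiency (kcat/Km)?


Catalytic efficiency = kcat / Km
= 788 / 79
= 9.9747 uM^-1*s^-1

9.9747 uM^-1*s^-1


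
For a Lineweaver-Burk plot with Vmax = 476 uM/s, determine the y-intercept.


y-intercept = 1/Vmax
= 1/476
= 0.0021 s/uM

0.0021 s/uM


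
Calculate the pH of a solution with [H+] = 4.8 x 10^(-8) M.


pH = -log10([H+])
pH = -log10(4.8 x 10^(-8))
pH = 7.3188

7.3188


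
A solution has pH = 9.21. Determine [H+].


[H+] = 10^(-pH)
[H+] = 10^(-9.21)
[H+] = 6.166e-10 M

6.166e-10 M


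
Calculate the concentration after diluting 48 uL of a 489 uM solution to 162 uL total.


C2 = C1 * V1 / V2
C2 = 489 * 48 / 162
C2 = 144.8889 uM

144.8889 uM


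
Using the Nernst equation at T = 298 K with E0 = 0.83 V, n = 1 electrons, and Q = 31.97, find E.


E = E0 - (RT/nF) * ln(Q)
E = 0.83 - (8.314 * 298 / (1 * 96485)) * ln(31.97)
E = 0.741 V

0.741 V


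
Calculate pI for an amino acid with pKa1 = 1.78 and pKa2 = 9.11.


pI = (pKa1 + pKa2) / 2
pI = (1.78 + 9.11) / 2
pI = 5.445

5.445


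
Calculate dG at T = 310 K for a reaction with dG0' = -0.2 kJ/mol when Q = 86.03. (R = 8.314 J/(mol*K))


dG = dG0' + RT * ln(Q) / 1000
dG = -0.2 + 8.314 * 310 * ln(86.03) / 1000
dG = 11.2813 kJ/mol

11.2813 kJ/mol


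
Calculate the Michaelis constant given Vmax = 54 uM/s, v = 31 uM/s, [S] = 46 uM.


Km = [S] * (Vmax - v) / v
Km = 46 * (54 - 31) / 31
Km = 34.129 uM

34.129 uM


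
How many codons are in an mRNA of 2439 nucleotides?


codons = nucleotides / 3
codons = 2439 / 3 = 813

813


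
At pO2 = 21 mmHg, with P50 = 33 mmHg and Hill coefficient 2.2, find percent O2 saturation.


Y = pO2^n / (P50^n + pO2^n)
Y = 21^2.2 / (33^2.2 + 21^2.2)
Y = 27.01%

27.01%


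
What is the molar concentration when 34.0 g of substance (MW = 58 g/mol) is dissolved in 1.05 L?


C = (mass / MW) / volume
C = (34.0 / 58) / 1.05
C = 0.5583 M

0.5583 M


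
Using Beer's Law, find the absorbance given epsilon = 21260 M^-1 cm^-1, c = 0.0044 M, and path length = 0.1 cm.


A = epsilon * c * l
A = 21260 * 0.0044 * 0.1
A = 9.3544

9.3544


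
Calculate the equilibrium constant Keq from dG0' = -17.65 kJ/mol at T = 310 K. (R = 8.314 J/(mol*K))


Keq = exp(-dG0 * 1000 / (R * T))
Keq = exp(-(-17.65) * 1000 / (8.314 * 310))
Keq = 942.1323

942.1323


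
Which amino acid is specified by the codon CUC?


Standard genetic code lookup.
Codon CUC -> Leu

Leu


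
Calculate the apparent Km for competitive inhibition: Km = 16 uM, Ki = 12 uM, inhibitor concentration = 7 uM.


Km_app = Km * (1 + [I]/Ki)
Km_app = 16 * (1 + 7/12)
Km_app = 25.3333 uM

25.3333 uM


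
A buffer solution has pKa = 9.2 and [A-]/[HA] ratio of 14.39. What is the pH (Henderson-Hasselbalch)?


pH = pKa + log10([A-]/[HA])
pH = 9.2 + log10(14.39)
pH = 10.3581

10.3581


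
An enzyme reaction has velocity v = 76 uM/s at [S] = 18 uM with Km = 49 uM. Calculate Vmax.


Vmax = v * (Km + [S]) / [S]
Vmax = 76 * (49 + 18) / 18
Vmax = 282.8889 uM/s

282.8889 uM/s


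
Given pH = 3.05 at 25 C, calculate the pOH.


pOH = 14 - pH
pOH = 14 - 3.05
pOH = 10.95

10.95


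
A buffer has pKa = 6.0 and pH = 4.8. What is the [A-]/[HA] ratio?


[A-]/[HA] = 10^(pH - pKa)
= 10^(4.8 - 6.0)
= 0.0631

0.0631


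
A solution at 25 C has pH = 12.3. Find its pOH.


pOH = 14 - pH
pOH = 14 - 12.3
pOH = 1.7

1.7


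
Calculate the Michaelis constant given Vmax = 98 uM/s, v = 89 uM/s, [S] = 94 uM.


Km = [S] * (Vmax - v) / v
Km = 94 * (98 - 89) / 89
Km = 9.5056 uM

9.5056 uM


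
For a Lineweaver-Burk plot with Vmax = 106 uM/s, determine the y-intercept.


y-intercept = 1/Vmax
= 1/106
= 0.0094 s/uM

0.0094 s/uM


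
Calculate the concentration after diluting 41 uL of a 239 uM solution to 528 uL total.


C2 = C1 * V1 / V2
C2 = 239 * 41 / 528
C2 = 18.5587 uM

18.5587 uM


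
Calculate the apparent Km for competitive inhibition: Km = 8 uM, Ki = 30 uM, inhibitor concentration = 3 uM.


Km_app = Km * (1 + [I]/Ki)
Km_app = 8 * (1 + 3/30)
Km_app = 8.8 uM

8.8 uM


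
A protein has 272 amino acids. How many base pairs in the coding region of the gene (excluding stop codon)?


Each amino acid = 1 codon = 3 bp
bp = 272 * 3 = 816 bp

816 bp


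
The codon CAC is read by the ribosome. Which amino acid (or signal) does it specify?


Standard genetic code lookup.
Codon CAC -> His

His


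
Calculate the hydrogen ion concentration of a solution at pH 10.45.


[H+] = 10^(-pH)
[H+] = 10^(-10.45)
[H+] = 3.548e-11 M

3.548e-11 M


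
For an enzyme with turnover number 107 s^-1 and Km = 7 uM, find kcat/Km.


Catalytic efficiency = kcat / Km
= 107 / 7
= 15.2857 uM^-1*s^-1

15.2857 uM^-1*s^-1


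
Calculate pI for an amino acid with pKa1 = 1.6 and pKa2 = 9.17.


pI = (pKa1 + pKa2) / 2
pI = (1.6 + 9.17) / 2
pI = 5.385

5.385


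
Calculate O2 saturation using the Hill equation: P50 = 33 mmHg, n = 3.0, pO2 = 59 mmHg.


Y = pO2^n / (P50^n + pO2^n)
Y = 59^3.0 / (33^3.0 + 59^3.0)
Y = 85.11%

85.11%


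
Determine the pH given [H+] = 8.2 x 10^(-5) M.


pH = -log10([H+])
pH = -log10(8.2 x 10^(-5))
pH = 4.0862

4.0862


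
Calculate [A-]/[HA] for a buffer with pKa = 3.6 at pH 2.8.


[A-]/[HA] = 10^(pH - pKa)
= 10^(2.8 - 3.6)
= 0.1585

0.1585


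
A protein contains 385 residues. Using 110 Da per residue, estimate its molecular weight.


MW = n_residues * 110 Da
MW = 385 * 110
MW = 42350 Da

42350 Da


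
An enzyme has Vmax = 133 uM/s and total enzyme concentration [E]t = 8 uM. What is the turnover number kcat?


kcat = Vmax / [E]t
kcat = 133 / 8
kcat = 16.625 s^-1

16.625 s^-1


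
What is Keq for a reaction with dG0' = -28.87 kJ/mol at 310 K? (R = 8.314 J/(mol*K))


Keq = exp(-dG0 * 1000 / (R * T))
Keq = exp(-(-28.87) * 1000 / (8.314 * 310))
Keq = 73238.1167

73238.1167


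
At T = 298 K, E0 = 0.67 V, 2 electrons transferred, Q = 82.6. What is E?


E = E0 - (RT/nF) * ln(Q)
E = 0.67 - (8.314 * 298 / (2 * 96485)) * ln(82.6)
E = 0.6133 V

0.6133 V


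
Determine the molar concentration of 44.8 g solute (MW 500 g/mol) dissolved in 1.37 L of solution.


C = (mass / MW) / volume
C = (44.8 / 500) / 1.37
C = 0.0654 M

0.0654 M


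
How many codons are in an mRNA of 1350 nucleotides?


codons = nucleotides / 3
codons = 1350 / 3 = 450

450


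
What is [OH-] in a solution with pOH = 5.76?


[OH-] = 10^(-pOH)
[OH-] = 10^(-5.76)
[OH-] = 1.738e-06 M

1.738e-06 M


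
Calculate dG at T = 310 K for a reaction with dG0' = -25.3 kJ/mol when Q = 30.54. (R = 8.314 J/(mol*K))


dG = dG0' + RT * ln(Q) / 1000
dG = -25.3 + 8.314 * 310 * ln(30.54) / 1000
dG = -16.488 kJ/mol

-16.488 kJ/mol


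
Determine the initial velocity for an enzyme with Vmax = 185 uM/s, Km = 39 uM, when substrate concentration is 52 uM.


v = Vmax * [S] / (Km + [S])
v = 185 * 52 / (39 + 52)
v = 105.7143 uM/s

105.7143 uM/s


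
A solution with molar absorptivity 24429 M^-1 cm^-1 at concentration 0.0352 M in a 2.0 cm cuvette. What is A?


A = epsilon * c * l
A = 24429 * 0.0352 * 2.0
A = 1719.8016

1719.8016


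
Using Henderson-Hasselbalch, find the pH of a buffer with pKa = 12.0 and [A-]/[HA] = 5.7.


pH = pKa + log10([A-]/[HA])
pH = 12.0 + log10(5.7)
pH = 12.7559

12.7559


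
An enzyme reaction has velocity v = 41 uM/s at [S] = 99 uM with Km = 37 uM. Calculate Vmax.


Vmax = v * (Km + [S]) / [S]
Vmax = 41 * (37 + 99) / 99
Vmax = 56.3232 uM/s

56.3232 uM/s


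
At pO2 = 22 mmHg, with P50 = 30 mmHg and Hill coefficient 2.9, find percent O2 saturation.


Y = pO2^n / (P50^n + pO2^n)
Y = 22^2.9 / (30^2.9 + 22^2.9)
Y = 28.92%

28.92%


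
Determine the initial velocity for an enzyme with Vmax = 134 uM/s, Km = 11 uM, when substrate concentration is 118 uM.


v = Vmax * [S] / (Km + [S])
v = 134 * 118 / (11 + 118)
v = 122.5736 uM/s

122.5736 uM/s


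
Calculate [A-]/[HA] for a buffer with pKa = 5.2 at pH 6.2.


[A-]/[HA] = 10^(pH - pKa)
= 10^(6.2 - 5.2)
= 10.0

10.0


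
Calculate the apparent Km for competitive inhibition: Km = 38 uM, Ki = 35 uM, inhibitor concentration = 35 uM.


Km_app = Km * (1 + [I]/Ki)
Km_app = 38 * (1 + 35/35)
Km_app = 76.0 uM

76.0 uM


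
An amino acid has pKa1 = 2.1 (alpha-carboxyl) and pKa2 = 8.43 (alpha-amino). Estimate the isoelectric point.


pI = (pKa1 + pKa2) / 2
pI = (2.1 + 8.43) / 2
pI = 5.265

5.265


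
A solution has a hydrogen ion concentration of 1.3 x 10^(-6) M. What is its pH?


pH = -log10([H+])
pH = -log10(1.3 x 10^(-6))
pH = 5.8861

5.8861


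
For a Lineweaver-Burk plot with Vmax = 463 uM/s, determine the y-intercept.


y-intercept = 1/Vmax
= 1/463
= 0.0022 s/uM

0.0022 s/uM


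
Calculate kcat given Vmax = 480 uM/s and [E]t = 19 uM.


kcat = Vmax / [E]t
kcat = 480 / 19
kcat = 25.2632 s^-1

25.2632 s^-1


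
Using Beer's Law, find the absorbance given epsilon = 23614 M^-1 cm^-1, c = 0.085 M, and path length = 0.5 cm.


A = epsilon * c * l
A = 23614 * 0.085 * 0.5
A = 1003.595

1003.595


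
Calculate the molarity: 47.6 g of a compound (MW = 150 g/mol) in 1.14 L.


C = (mass / MW) / volume
C = (47.6 / 150) / 1.14
C = 0.2784 M

0.2784 M


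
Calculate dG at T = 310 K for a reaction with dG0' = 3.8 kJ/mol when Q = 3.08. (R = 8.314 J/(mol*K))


dG = dG0' + RT * ln(Q) / 1000
dG = 3.8 + 8.314 * 310 * ln(3.08) / 1000
dG = 6.6993 kJ/mol

6.6993 kJ/mol


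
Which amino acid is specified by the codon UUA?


Standard genetic code lookup.
Codon UUA -> Leu

Leu


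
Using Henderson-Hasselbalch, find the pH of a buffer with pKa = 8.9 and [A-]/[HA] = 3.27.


pH = pKa + log10([A-]/[HA])
pH = 8.9 + log10(3.27)
pH = 9.4145

9.4145


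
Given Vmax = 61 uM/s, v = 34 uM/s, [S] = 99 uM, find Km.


Km = [S] * (Vmax - v) / v
Km = 99 * (61 - 34) / 34
Km = 78.6176 uM

78.6176 uM


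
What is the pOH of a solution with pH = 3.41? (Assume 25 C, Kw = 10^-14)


pOH = 14 - pH
pOH = 14 - 3.41
pOH = 10.59

10.59


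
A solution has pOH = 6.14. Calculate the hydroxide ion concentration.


[OH-] = 10^(-pOH)
[OH-] = 10^(-6.14)
[OH-] = 7.244e-07 M

7.244e-07 M


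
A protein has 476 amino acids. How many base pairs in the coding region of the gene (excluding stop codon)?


Each amino acid = 1 codon = 3 bp
bp = 476 * 3 = 1428 bp

1428 bp


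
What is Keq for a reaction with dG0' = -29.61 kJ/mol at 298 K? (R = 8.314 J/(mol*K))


Keq = exp(-dG0 * 1000 / (R * T))
Keq = exp(-(-29.61) * 1000 / (8.314 * 298))
Keq = 155005.6359

155005.6359


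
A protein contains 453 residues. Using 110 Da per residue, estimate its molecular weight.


MW = n_residues * 110 Da
MW = 453 * 110
MW = 49830 Da

49830 Da


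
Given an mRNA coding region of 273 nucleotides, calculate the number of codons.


codons = nucleotides / 3
codons = 273 / 3 = 91

91


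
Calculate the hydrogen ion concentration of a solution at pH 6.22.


[H+] = 10^(-pH)
[H+] = 10^(-6.22)
[H+] = 6.026e-07 M

6.026e-07 M


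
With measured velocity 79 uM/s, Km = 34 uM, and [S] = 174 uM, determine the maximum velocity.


Vmax = v * (Km + [S]) / [S]
Vmax = 79 * (34 + 174) / 174
Vmax = 94.4368 uM/s

94.4368 uM/s


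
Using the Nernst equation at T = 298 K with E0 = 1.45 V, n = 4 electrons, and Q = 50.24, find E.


E = E0 - (RT/nF) * ln(Q)
E = 1.45 - (8.314 * 298 / (4 * 96485)) * ln(50.24)
E = 1.4249 V

1.4249 V


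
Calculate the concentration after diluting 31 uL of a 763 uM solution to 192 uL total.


C2 = C1 * V1 / V2
C2 = 763 * 31 / 192
C2 = 123.1927 uM

123.1927 uM


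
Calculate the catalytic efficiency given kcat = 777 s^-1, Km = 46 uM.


Catalytic efficiency = kcat / Km
= 777 / 46
= 16.8913 uM^-1*s^-1

16.8913 uM^-1*s^-1


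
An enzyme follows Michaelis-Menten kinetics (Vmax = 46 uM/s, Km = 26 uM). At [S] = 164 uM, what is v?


v = Vmax * [S] / (Km + [S])
v = 46 * 164 / (26 + 164)
v = 39.7053 uM/s

39.7053 uM/s


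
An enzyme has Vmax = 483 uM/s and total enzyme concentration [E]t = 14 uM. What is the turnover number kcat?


kcat = Vmax / [E]t
kcat = 483 / 14
kcat = 34.5 s^-1

34.5 s^-1


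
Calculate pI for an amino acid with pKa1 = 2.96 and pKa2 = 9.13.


pI = (pKa1 + pKa2) / 2
pI = (2.96 + 9.13) / 2
pI = 6.045

6.045


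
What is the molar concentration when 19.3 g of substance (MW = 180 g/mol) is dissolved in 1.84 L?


C = (mass / MW) / volume
C = (19.3 / 180) / 1.84
C = 0.0583 M

0.0583 M


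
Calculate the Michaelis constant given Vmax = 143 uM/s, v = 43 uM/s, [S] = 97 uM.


Km = [S] * (Vmax - v) / v
Km = 97 * (143 - 43) / 43
Km = 225.5814 uM

225.5814 uM


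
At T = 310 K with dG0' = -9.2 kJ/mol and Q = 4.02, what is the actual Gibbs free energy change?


dG = dG0' + RT * ln(Q) / 1000
dG = -9.2 + 8.314 * 310 * ln(4.02) / 1000
dG = -5.6142 kJ/mol

-5.6142 kJ/mol


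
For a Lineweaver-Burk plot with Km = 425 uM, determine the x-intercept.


x-intercept = -1/Km
= -1/425
= -0.0024 1/uM

-0.0024 1/uM


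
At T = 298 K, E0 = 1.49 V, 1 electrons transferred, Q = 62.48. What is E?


E = E0 - (RT/nF) * ln(Q)
E = 1.49 - (8.314 * 298 / (1 * 96485)) * ln(62.48)
E = 1.3838 V

1.3838 V


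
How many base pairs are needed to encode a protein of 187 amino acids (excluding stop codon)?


Each amino acid = 1 codon = 3 bp
bp = 187 * 3 = 561 bp

561 bp


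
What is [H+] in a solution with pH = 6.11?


[H+] = 10^(-pH)
[H+] = 10^(-6.11)
[H+] = 7.762e-07 M

7.762e-07 M


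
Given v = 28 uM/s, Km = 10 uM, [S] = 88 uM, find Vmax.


Vmax = v * (Km + [S]) / [S]
Vmax = 28 * (10 + 88) / 88
Vmax = 31.1818 uM/s

31.1818 uM/s


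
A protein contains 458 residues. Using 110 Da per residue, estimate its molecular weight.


MW = n_residues * 110 Da
MW = 458 * 110
MW = 50380 Da

50380 Da


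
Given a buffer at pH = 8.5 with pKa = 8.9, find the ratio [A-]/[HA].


[A-]/[HA] = 10^(pH - pKa)
= 10^(8.5 - 8.9)
= 0.3981

0.3981


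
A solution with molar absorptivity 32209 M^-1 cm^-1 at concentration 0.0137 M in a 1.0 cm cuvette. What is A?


A = epsilon * c * l
A = 32209 * 0.0137 * 1.0
A = 441.2633

441.2633


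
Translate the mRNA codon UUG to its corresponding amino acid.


Standard genetic code lookup.
Codon UUG -> Leu

Leu


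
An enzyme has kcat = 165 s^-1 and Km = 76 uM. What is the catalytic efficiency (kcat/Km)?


Catalytic efficiency = kcat / Km
= 165 / 76
= 2.1711 uM^-1*s^-1

2.1711 uM^-1*s^-1


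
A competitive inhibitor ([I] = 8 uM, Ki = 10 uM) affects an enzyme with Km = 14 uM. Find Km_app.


Km_app = Km * (1 + [I]/Ki)
Km_app = 14 * (1 + 8/10)
Km_app = 25.2 uM

25.2 uM


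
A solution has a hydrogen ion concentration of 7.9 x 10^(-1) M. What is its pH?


pH = -log10([H+])
pH = -log10(7.9 x 10^(-1))
pH = 0.1024

0.1024


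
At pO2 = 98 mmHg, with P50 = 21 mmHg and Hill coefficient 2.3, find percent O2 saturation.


Y = pO2^n / (P50^n + pO2^n)
Y = 98^2.3 / (21^2.3 + 98^2.3)
Y = 97.19%

97.19%


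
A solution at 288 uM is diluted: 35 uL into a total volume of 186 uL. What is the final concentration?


C2 = C1 * V1 / V2
C2 = 288 * 35 / 186
C2 = 54.1935 uM

54.1935 uM


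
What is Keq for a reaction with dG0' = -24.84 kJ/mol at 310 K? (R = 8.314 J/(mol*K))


Keq = exp(-dG0 * 1000 / (R * T))
Keq = exp(-(-24.84) * 1000 / (8.314 * 310))
Keq = 15334.2423

15334.2423


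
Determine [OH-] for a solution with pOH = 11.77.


[OH-] = 10^(-pOH)
[OH-] = 10^(-11.77)
[OH-] = 1.698e-12 M

1.698e-12 M


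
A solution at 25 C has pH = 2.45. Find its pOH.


pOH = 14 - pH
pOH = 14 - 2.45
pOH = 11.55

11.55


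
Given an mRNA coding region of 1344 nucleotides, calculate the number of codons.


codons = nucleotides / 3
codons = 1344 / 3 = 448

448


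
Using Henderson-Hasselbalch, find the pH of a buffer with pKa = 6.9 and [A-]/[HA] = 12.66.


pH = pKa + log10([A-]/[HA])
pH = 6.9 + log10(12.66)
pH = 8.0024

8.0024


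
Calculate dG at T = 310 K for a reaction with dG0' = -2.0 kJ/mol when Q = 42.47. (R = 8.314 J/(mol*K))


dG = dG0' + RT * ln(Q) / 1000
dG = -2.0 + 8.314 * 310 * ln(42.47) / 1000
dG = 7.6619 kJ/mol

7.6619 kJ/mol


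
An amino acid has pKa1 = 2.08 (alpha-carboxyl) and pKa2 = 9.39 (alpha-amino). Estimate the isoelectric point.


pI = (pKa1 + pKa2) / 2
pI = (2.08 + 9.39) / 2
pI = 5.735

5.735


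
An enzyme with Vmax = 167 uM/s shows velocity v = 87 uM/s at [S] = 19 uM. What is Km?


Km = [S] * (Vmax - v) / v
Km = 19 * (167 - 87) / 87
Km = 17.4713 uM

17.4713 uM


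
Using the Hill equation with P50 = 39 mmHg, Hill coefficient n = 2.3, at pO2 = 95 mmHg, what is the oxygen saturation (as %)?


Y = pO2^n / (P50^n + pO2^n)
Y = 95^2.3 / (39^2.3 + 95^2.3)
Y = 88.57%

88.57%


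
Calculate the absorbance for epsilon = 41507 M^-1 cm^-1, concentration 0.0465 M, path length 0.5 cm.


A = epsilon * c * l
A = 41507 * 0.0465 * 0.5
A = 965.0377

965.0377


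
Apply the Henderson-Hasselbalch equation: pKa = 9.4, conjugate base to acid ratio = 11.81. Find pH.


pH = pKa + log10([A-]/[HA])
pH = 9.4 + log10(11.81)
pH = 10.4722

10.4722


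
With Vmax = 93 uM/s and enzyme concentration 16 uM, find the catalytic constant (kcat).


kcat = Vmax / [E]t
kcat = 93 / 16
kcat = 5.8125 s^-1

5.8125 s^-1


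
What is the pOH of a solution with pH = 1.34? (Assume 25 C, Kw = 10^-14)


pOH = 14 - pH
pOH = 14 - 1.34
pOH = 12.66

12.66


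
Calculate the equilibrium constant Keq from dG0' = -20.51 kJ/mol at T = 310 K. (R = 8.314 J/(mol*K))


Keq = exp(-dG0 * 1000 / (R * T))
Keq = exp(-(-20.51) * 1000 / (8.314 * 310))
Keq = 2857.8274

2857.8274


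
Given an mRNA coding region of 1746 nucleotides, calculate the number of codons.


codons = nucleotides / 3
codons = 1746 / 3 = 582

582


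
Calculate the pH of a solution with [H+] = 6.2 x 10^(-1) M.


pH = -log10([H+])
pH = -log10(6.2 x 10^(-1))
pH = 0.2076

0.2076


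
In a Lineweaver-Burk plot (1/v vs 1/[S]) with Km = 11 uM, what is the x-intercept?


x-intercept = -1/Km
= -1/11
= -0.0909 1/uM

-0.0909 1/uM
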